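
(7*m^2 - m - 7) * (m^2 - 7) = 7*m^4 - m^3 - 56*m^2 + 7*m + 49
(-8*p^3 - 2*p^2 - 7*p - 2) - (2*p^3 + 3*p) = -10*p^3 - 2*p^2 - 10*p - 2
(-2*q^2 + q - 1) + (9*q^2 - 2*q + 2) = 7*q^2 - q + 1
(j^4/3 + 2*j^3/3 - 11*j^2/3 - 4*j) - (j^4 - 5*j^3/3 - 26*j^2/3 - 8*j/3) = -2*j^4/3 + 7*j^3/3 + 5*j^2 - 4*j/3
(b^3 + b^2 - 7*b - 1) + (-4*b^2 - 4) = b^3 - 3*b^2 - 7*b - 5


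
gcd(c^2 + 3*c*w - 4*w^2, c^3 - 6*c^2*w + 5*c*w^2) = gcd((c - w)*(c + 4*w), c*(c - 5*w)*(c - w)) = -c + w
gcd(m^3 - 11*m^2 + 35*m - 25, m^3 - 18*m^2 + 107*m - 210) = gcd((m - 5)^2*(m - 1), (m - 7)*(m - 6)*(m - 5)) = m - 5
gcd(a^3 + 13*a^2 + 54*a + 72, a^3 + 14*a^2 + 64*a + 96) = a^2 + 10*a + 24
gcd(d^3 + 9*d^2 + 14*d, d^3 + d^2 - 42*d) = d^2 + 7*d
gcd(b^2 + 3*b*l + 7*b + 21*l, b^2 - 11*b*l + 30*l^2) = 1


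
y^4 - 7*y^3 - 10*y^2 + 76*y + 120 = (y - 6)*(y - 5)*(y + 2)^2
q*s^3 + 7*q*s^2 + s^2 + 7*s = s*(s + 7)*(q*s + 1)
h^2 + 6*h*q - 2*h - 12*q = (h - 2)*(h + 6*q)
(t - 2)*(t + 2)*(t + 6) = t^3 + 6*t^2 - 4*t - 24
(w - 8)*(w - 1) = w^2 - 9*w + 8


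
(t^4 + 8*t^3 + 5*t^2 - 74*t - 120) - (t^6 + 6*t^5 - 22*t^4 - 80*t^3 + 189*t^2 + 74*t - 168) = -t^6 - 6*t^5 + 23*t^4 + 88*t^3 - 184*t^2 - 148*t + 48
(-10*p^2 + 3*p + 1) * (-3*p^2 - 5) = 30*p^4 - 9*p^3 + 47*p^2 - 15*p - 5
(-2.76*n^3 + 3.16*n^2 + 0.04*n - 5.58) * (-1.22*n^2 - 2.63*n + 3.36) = 3.3672*n^5 + 3.4036*n^4 - 17.6332*n^3 + 17.32*n^2 + 14.8098*n - 18.7488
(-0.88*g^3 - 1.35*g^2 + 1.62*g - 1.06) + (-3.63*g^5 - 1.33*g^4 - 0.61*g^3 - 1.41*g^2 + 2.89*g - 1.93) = -3.63*g^5 - 1.33*g^4 - 1.49*g^3 - 2.76*g^2 + 4.51*g - 2.99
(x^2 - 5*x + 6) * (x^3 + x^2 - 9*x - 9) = x^5 - 4*x^4 - 8*x^3 + 42*x^2 - 9*x - 54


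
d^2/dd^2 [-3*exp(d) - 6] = -3*exp(d)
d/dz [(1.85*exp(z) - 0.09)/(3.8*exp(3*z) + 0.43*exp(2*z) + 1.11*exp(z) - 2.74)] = (-14.06*exp(3*z) + 0.2305*exp(2*z) + 0.0773999999999999*exp(z) - 4.9691)*exp(z)/(14.44*exp(6*z) + 3.268*exp(5*z) + 8.6209*exp(4*z) - 19.8694*exp(3*z) - 1.1243*exp(2*z) - 6.0828*exp(z) + 7.5076)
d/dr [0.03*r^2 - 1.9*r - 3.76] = 0.06*r - 1.9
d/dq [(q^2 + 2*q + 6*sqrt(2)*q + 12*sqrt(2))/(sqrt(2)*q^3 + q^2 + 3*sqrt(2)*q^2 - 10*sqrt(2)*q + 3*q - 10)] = (2*(q + 1 + 3*sqrt(2))*(sqrt(2)*q^3 + q^2 + 3*sqrt(2)*q^2 - 10*sqrt(2)*q + 3*q - 10) - (q^2 + 2*q + 6*sqrt(2)*q + 12*sqrt(2))*(3*sqrt(2)*q^2 + 2*q + 6*sqrt(2)*q - 10*sqrt(2) + 3))/(sqrt(2)*q^3 + q^2 + 3*sqrt(2)*q^2 - 10*sqrt(2)*q + 3*q - 10)^2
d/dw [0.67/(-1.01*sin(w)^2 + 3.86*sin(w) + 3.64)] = (1.3534*sin(w) - 2.5862)*cos(w)/(-1.01*sin(w)^2 + 3.86*sin(w) + 3.64)^2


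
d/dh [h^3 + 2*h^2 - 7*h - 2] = 3*h^2 + 4*h - 7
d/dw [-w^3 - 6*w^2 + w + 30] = -3*w^2 - 12*w + 1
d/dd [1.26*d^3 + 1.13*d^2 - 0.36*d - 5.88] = 3.78*d^2 + 2.26*d - 0.36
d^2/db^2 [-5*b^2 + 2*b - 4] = -10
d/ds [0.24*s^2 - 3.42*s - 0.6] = 0.48*s - 3.42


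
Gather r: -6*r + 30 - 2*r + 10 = 40 - 8*r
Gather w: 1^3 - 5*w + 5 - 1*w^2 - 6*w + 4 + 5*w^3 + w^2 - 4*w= 5*w^3 - 15*w + 10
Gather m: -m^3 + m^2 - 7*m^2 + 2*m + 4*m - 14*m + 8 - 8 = -m^3 - 6*m^2 - 8*m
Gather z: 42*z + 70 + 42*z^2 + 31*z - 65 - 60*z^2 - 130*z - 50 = -18*z^2 - 57*z - 45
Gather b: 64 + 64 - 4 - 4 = 120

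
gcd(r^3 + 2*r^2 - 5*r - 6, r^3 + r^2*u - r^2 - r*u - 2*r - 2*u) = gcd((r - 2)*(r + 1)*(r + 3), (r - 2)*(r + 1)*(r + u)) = r^2 - r - 2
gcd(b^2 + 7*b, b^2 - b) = b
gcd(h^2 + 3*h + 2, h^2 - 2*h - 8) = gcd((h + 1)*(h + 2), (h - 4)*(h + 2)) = h + 2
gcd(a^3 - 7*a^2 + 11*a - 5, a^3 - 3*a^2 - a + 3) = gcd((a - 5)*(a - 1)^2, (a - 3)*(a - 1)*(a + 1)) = a - 1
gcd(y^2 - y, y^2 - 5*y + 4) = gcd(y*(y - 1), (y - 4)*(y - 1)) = y - 1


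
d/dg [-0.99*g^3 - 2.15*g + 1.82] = -2.97*g^2 - 2.15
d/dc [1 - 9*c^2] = -18*c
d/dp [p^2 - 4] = 2*p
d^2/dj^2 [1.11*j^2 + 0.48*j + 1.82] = 2.22000000000000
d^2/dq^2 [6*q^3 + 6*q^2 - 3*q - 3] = 36*q + 12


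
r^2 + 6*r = r*(r + 6)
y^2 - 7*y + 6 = (y - 6)*(y - 1)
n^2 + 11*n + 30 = (n + 5)*(n + 6)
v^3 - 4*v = v*(v - 2)*(v + 2)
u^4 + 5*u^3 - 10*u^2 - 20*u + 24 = (u - 2)*(u - 1)*(u + 2)*(u + 6)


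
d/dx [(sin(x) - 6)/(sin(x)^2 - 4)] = (12*sin(x) + cos(x)^2 - 5)*cos(x)/(sin(x)^2 - 4)^2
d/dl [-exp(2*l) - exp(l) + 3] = (-2*exp(l) - 1)*exp(l)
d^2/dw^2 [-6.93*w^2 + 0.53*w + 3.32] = -13.8600000000000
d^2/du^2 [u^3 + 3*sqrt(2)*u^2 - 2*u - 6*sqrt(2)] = 6*u + 6*sqrt(2)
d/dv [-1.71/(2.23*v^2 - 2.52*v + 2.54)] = (7.6266*v - 4.3092)/(2.23*v^2 - 2.52*v + 2.54)^2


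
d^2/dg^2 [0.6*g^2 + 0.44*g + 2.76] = 1.20000000000000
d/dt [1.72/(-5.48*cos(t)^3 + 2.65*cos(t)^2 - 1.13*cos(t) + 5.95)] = (-28.2768*cos(t)^2 + 9.116*cos(t) - 1.9436)*sin(t)/(5.48*cos(t)^3 - 2.65*cos(t)^2 + 1.13*cos(t) - 5.95)^2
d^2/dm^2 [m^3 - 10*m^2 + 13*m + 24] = 6*m - 20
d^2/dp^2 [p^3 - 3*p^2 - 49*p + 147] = 6*p - 6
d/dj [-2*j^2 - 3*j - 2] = -4*j - 3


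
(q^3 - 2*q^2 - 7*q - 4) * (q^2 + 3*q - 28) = q^5 + q^4 - 41*q^3 + 31*q^2 + 184*q + 112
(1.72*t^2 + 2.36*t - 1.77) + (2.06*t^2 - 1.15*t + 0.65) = 3.78*t^2 + 1.21*t - 1.12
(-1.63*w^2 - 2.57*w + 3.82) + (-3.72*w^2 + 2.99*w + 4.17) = -5.35*w^2 + 0.42*w + 7.99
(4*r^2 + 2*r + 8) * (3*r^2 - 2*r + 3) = 12*r^4 - 2*r^3 + 32*r^2 - 10*r + 24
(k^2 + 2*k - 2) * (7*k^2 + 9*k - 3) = 7*k^4 + 23*k^3 + k^2 - 24*k + 6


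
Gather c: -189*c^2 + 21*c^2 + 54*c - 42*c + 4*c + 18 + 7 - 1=-168*c^2 + 16*c + 24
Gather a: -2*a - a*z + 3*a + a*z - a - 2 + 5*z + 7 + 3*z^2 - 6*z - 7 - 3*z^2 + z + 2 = 0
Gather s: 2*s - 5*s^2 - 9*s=-5*s^2 - 7*s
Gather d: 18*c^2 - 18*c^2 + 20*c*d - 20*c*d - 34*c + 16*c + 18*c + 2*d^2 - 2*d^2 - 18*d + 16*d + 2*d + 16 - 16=0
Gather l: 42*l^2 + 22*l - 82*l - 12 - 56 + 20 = 42*l^2 - 60*l - 48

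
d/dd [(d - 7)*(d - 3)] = 2*d - 10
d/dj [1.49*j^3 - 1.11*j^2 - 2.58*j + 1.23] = 4.47*j^2 - 2.22*j - 2.58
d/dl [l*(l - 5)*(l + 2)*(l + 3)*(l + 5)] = 5*l^4 + 20*l^3 - 57*l^2 - 250*l - 150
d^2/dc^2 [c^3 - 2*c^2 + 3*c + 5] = 6*c - 4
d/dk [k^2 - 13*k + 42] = 2*k - 13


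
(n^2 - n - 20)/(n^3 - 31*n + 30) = (n + 4)/(n^2 + 5*n - 6)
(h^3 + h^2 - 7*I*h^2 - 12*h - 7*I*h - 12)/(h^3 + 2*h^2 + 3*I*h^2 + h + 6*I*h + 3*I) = (h^2 - 7*I*h - 12)/(h^2 + h*(1 + 3*I) + 3*I)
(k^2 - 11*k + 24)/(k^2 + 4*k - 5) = (k^2 - 11*k + 24)/(k^2 + 4*k - 5)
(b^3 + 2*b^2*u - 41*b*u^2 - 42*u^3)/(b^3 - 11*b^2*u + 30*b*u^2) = (-b^2 - 8*b*u - 7*u^2)/(b*(-b + 5*u))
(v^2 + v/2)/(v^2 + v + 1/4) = 2*v/(2*v + 1)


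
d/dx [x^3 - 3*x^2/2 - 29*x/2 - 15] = 3*x^2 - 3*x - 29/2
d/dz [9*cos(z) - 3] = -9*sin(z)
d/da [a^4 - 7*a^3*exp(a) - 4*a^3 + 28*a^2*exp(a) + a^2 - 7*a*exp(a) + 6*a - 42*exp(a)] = -7*a^3*exp(a) + 4*a^3 + 7*a^2*exp(a) - 12*a^2 + 49*a*exp(a) + 2*a - 49*exp(a) + 6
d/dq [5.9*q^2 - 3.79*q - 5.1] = 11.8*q - 3.79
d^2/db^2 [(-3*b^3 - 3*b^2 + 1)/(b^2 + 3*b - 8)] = 14*(-6*b^3 + 21*b^2 - 81*b - 25)/(b^6 + 9*b^5 + 3*b^4 - 117*b^3 - 24*b^2 + 576*b - 512)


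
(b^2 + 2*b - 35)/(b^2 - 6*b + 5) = (b + 7)/(b - 1)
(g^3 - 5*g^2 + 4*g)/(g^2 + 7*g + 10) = g*(g^2 - 5*g + 4)/(g^2 + 7*g + 10)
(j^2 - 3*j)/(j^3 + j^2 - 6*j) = (j - 3)/(j^2 + j - 6)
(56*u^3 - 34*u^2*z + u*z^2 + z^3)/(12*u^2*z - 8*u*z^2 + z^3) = (-28*u^2 + 3*u*z + z^2)/(z*(-6*u + z))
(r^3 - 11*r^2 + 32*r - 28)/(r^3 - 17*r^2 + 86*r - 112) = (r - 2)/(r - 8)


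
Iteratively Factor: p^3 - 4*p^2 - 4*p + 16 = (p + 2)*(p^2 - 6*p + 8) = (p - 4)*(p + 2)*(p - 2)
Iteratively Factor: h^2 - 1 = (h + 1)*(h - 1)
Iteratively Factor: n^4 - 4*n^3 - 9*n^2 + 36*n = (n)*(n^3 - 4*n^2 - 9*n + 36) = n*(n + 3)*(n^2 - 7*n + 12) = n*(n - 3)*(n + 3)*(n - 4)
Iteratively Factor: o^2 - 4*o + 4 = (o - 2)*(o - 2)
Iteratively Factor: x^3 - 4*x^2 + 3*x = (x)*(x^2 - 4*x + 3) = x*(x - 3)*(x - 1)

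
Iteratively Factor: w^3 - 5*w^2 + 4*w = (w - 4)*(w^2 - w) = (w - 4)*(w - 1)*(w)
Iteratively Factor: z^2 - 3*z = (z - 3)*(z)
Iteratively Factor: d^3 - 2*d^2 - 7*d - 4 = (d + 1)*(d^2 - 3*d - 4) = (d - 4)*(d + 1)*(d + 1)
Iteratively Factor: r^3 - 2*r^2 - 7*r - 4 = (r + 1)*(r^2 - 3*r - 4) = (r + 1)^2*(r - 4)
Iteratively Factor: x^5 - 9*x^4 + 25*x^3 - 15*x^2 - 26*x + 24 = (x + 1)*(x^4 - 10*x^3 + 35*x^2 - 50*x + 24) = (x - 4)*(x + 1)*(x^3 - 6*x^2 + 11*x - 6) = (x - 4)*(x - 1)*(x + 1)*(x^2 - 5*x + 6) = (x - 4)*(x - 3)*(x - 1)*(x + 1)*(x - 2)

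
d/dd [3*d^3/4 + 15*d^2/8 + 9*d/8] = 9*d^2/4 + 15*d/4 + 9/8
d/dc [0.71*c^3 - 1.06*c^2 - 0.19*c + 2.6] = 2.13*c^2 - 2.12*c - 0.19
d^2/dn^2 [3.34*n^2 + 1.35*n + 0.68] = 6.68000000000000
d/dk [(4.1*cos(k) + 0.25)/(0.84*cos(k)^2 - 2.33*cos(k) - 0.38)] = (3.444*cos(k)^2 + 0.42*cos(k) + 0.9755)*sin(k)/(0.7056*cos(k)^4 - 3.9144*cos(k)^3 + 4.7905*cos(k)^2 + 1.7708*cos(k) + 0.1444)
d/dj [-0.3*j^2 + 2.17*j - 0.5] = 2.17 - 0.6*j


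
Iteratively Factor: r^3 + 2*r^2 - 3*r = (r - 1)*(r^2 + 3*r) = r*(r - 1)*(r + 3)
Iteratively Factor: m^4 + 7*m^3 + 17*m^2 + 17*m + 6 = (m + 3)*(m^3 + 4*m^2 + 5*m + 2) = (m + 1)*(m + 3)*(m^2 + 3*m + 2) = (m + 1)*(m + 2)*(m + 3)*(m + 1)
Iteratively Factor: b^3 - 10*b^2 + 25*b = (b)*(b^2 - 10*b + 25) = b*(b - 5)*(b - 5)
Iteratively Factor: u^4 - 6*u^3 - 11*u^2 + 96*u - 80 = (u - 5)*(u^3 - u^2 - 16*u + 16) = (u - 5)*(u - 1)*(u^2 - 16) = (u - 5)*(u - 4)*(u - 1)*(u + 4)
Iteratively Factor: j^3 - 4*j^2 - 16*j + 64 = (j - 4)*(j^2 - 16) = (j - 4)*(j + 4)*(j - 4)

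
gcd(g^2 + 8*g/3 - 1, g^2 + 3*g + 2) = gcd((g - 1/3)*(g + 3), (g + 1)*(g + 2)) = 1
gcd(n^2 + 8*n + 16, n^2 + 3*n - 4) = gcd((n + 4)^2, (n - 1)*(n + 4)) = n + 4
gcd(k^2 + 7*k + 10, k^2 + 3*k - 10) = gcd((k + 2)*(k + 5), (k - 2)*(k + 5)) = k + 5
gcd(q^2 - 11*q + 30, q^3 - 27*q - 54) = q - 6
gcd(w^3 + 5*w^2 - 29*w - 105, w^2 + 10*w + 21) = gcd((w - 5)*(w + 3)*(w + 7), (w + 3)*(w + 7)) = w^2 + 10*w + 21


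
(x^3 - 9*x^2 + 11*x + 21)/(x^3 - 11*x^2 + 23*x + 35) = (x - 3)/(x - 5)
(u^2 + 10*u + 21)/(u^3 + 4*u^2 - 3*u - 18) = (u + 7)/(u^2 + u - 6)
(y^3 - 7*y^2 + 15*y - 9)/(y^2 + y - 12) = (y^2 - 4*y + 3)/(y + 4)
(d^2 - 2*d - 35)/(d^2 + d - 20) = (d - 7)/(d - 4)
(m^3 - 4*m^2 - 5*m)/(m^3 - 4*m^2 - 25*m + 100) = m*(m + 1)/(m^2 + m - 20)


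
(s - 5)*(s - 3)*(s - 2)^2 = s^4 - 12*s^3 + 51*s^2 - 92*s + 60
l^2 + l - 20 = (l - 4)*(l + 5)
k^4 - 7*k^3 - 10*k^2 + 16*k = k*(k - 8)*(k - 1)*(k + 2)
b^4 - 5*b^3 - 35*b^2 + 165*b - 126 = (b - 7)*(b - 3)*(b - 1)*(b + 6)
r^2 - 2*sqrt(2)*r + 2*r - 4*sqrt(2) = (r + 2)*(r - 2*sqrt(2))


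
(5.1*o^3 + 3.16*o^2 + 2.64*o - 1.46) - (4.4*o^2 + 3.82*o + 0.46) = 5.1*o^3 - 1.24*o^2 - 1.18*o - 1.92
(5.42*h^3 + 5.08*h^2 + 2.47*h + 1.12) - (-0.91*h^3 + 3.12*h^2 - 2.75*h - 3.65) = 6.33*h^3 + 1.96*h^2 + 5.22*h + 4.77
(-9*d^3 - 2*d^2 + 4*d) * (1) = -9*d^3 - 2*d^2 + 4*d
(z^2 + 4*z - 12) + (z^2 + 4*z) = 2*z^2 + 8*z - 12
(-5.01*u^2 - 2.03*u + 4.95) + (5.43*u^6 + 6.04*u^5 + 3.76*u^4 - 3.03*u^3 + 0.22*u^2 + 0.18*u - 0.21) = 5.43*u^6 + 6.04*u^5 + 3.76*u^4 - 3.03*u^3 - 4.79*u^2 - 1.85*u + 4.74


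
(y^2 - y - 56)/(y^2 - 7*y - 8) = (y + 7)/(y + 1)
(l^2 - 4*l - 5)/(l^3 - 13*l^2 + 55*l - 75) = (l + 1)/(l^2 - 8*l + 15)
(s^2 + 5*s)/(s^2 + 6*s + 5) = s/(s + 1)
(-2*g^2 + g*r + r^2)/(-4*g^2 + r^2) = (-g + r)/(-2*g + r)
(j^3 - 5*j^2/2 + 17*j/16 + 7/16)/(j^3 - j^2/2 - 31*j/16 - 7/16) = (j - 1)/(j + 1)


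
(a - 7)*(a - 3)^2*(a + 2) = a^4 - 11*a^3 + 25*a^2 + 39*a - 126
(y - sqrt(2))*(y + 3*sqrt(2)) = y^2 + 2*sqrt(2)*y - 6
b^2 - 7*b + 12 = (b - 4)*(b - 3)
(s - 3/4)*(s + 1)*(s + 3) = s^3 + 13*s^2/4 - 9/4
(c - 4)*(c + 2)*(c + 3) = c^3 + c^2 - 14*c - 24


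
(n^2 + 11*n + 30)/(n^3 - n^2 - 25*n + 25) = (n + 6)/(n^2 - 6*n + 5)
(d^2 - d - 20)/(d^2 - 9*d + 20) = (d + 4)/(d - 4)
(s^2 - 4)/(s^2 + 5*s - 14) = (s + 2)/(s + 7)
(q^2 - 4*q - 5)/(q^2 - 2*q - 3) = (q - 5)/(q - 3)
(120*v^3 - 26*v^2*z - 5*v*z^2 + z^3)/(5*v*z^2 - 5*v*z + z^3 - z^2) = (24*v^2 - 10*v*z + z^2)/(z*(z - 1))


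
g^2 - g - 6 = (g - 3)*(g + 2)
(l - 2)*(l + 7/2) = l^2 + 3*l/2 - 7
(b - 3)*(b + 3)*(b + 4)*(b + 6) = b^4 + 10*b^3 + 15*b^2 - 90*b - 216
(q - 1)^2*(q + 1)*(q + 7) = q^4 + 6*q^3 - 8*q^2 - 6*q + 7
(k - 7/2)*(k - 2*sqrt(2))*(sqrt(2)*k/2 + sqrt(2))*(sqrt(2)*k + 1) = k^4 - 3*sqrt(2)*k^3/2 - 3*k^3/2 - 9*k^2 + 9*sqrt(2)*k^2/4 + 3*k + 21*sqrt(2)*k/2 + 14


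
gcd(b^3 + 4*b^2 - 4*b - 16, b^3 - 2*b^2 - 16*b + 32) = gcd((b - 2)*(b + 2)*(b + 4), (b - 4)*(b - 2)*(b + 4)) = b^2 + 2*b - 8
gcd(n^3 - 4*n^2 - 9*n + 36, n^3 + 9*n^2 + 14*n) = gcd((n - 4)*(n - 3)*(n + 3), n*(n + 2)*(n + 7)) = 1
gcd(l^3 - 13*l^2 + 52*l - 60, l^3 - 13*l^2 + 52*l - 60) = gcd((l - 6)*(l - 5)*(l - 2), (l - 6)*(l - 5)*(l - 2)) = l^3 - 13*l^2 + 52*l - 60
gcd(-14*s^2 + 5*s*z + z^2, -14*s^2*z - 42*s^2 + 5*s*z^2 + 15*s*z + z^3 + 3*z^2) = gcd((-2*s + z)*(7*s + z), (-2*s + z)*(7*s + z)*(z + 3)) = -14*s^2 + 5*s*z + z^2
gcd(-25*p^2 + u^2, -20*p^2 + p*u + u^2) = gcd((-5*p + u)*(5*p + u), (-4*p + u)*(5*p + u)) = 5*p + u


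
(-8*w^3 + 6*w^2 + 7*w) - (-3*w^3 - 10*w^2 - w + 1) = -5*w^3 + 16*w^2 + 8*w - 1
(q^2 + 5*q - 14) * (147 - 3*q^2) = -3*q^4 - 15*q^3 + 189*q^2 + 735*q - 2058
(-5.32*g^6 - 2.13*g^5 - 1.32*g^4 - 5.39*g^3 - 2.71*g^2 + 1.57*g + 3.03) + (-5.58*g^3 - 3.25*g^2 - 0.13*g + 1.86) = -5.32*g^6 - 2.13*g^5 - 1.32*g^4 - 10.97*g^3 - 5.96*g^2 + 1.44*g + 4.89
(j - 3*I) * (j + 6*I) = j^2 + 3*I*j + 18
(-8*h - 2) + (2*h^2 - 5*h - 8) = 2*h^2 - 13*h - 10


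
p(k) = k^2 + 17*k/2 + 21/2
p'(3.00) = 14.50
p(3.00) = 45.00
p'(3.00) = 14.50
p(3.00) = 45.00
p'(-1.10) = 6.30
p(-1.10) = 2.36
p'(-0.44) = 7.62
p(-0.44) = 6.95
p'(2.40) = 13.30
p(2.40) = 36.66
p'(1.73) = 11.96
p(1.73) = 28.20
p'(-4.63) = -0.76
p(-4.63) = -7.42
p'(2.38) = 13.26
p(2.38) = 36.39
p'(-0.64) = 7.22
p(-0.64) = 5.47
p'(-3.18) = 2.14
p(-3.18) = -6.42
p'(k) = 2*k + 17/2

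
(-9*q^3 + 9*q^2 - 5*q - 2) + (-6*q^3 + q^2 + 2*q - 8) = -15*q^3 + 10*q^2 - 3*q - 10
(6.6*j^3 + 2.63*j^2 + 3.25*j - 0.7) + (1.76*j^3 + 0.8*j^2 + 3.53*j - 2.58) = 8.36*j^3 + 3.43*j^2 + 6.78*j - 3.28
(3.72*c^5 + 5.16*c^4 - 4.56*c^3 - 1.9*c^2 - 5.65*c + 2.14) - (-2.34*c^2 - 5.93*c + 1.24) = 3.72*c^5 + 5.16*c^4 - 4.56*c^3 + 0.44*c^2 + 0.279999999999999*c + 0.9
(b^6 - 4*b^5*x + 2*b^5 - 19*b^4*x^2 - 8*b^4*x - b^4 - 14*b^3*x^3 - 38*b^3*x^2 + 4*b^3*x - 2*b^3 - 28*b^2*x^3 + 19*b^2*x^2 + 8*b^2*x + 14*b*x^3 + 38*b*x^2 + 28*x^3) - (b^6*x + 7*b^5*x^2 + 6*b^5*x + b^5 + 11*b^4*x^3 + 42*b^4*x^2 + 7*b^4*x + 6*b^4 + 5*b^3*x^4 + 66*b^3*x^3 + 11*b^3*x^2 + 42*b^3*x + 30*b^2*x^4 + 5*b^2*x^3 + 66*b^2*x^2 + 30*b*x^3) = -b^6*x + b^6 - 7*b^5*x^2 - 10*b^5*x + b^5 - 11*b^4*x^3 - 61*b^4*x^2 - 15*b^4*x - 7*b^4 - 5*b^3*x^4 - 80*b^3*x^3 - 49*b^3*x^2 - 38*b^3*x - 2*b^3 - 30*b^2*x^4 - 33*b^2*x^3 - 47*b^2*x^2 + 8*b^2*x - 16*b*x^3 + 38*b*x^2 + 28*x^3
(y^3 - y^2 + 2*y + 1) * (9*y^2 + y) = 9*y^5 - 8*y^4 + 17*y^3 + 11*y^2 + y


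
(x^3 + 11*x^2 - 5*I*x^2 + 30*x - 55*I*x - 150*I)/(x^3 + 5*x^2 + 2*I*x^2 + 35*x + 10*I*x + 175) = (x + 6)/(x + 7*I)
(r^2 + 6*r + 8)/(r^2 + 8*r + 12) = (r + 4)/(r + 6)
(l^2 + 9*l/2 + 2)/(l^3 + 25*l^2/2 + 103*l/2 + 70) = (2*l + 1)/(2*l^2 + 17*l + 35)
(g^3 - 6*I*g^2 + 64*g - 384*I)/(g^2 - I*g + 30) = (g^2 + 64)/(g + 5*I)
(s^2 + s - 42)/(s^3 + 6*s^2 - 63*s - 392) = (s - 6)/(s^2 - s - 56)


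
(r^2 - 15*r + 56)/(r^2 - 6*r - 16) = (r - 7)/(r + 2)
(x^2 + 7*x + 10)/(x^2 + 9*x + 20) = (x + 2)/(x + 4)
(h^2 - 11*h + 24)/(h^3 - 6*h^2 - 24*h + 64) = (h - 3)/(h^2 + 2*h - 8)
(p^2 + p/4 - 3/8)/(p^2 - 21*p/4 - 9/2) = (p - 1/2)/(p - 6)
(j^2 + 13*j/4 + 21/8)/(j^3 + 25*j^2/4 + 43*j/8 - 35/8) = (2*j + 3)/(2*j^2 + 9*j - 5)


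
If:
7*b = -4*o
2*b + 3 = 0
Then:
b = -3/2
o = 21/8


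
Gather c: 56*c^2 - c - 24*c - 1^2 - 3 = 56*c^2 - 25*c - 4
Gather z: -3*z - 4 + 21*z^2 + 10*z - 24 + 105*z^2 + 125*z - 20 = 126*z^2 + 132*z - 48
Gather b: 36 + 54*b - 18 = 54*b + 18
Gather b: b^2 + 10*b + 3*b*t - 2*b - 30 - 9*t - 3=b^2 + b*(3*t + 8) - 9*t - 33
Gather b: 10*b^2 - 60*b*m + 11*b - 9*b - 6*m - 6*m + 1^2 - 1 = 10*b^2 + b*(2 - 60*m) - 12*m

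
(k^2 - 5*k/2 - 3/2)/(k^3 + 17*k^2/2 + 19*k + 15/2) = (k - 3)/(k^2 + 8*k + 15)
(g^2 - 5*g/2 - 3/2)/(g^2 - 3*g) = (g + 1/2)/g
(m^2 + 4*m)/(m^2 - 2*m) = (m + 4)/(m - 2)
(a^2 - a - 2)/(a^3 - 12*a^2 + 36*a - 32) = (a + 1)/(a^2 - 10*a + 16)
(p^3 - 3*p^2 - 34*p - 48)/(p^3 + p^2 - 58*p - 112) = (p + 3)/(p + 7)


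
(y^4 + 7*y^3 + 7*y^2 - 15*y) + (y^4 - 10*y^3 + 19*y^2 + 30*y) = 2*y^4 - 3*y^3 + 26*y^2 + 15*y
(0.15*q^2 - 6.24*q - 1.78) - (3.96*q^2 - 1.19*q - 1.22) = -3.81*q^2 - 5.05*q - 0.56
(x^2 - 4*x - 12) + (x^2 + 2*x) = 2*x^2 - 2*x - 12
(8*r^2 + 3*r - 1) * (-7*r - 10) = -56*r^3 - 101*r^2 - 23*r + 10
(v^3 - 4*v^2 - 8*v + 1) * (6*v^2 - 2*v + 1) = 6*v^5 - 26*v^4 - 39*v^3 + 18*v^2 - 10*v + 1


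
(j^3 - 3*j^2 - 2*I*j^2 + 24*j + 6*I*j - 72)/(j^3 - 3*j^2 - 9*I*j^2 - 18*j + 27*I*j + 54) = (j + 4*I)/(j - 3*I)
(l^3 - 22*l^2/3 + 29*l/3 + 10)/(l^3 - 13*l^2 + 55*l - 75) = (l + 2/3)/(l - 5)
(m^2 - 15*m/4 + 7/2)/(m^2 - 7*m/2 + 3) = (4*m - 7)/(2*(2*m - 3))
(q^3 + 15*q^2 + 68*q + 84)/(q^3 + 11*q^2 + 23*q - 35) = (q^2 + 8*q + 12)/(q^2 + 4*q - 5)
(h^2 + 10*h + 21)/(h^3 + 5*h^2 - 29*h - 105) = 1/(h - 5)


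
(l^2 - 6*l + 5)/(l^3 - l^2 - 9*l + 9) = (l - 5)/(l^2 - 9)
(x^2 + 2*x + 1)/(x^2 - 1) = (x + 1)/(x - 1)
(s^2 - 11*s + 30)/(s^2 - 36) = (s - 5)/(s + 6)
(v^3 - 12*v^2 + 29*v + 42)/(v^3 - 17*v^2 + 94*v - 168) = (v + 1)/(v - 4)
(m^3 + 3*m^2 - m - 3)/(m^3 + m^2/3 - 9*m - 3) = 3*(m^2 - 1)/(3*m^2 - 8*m - 3)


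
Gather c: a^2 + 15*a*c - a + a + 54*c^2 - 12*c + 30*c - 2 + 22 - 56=a^2 + 54*c^2 + c*(15*a + 18) - 36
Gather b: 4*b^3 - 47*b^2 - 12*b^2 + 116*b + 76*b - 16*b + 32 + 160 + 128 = 4*b^3 - 59*b^2 + 176*b + 320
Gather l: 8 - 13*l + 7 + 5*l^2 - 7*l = 5*l^2 - 20*l + 15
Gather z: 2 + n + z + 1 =n + z + 3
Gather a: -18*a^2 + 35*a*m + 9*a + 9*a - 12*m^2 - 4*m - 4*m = -18*a^2 + a*(35*m + 18) - 12*m^2 - 8*m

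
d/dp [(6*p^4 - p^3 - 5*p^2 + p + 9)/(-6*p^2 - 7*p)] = (-72*p^5 - 120*p^4 + 14*p^3 + 41*p^2 + 108*p + 63)/(p^2*(36*p^2 + 84*p + 49))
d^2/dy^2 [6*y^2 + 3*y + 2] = 12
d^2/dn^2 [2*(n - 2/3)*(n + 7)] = 4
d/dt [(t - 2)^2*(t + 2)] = (t - 2)*(3*t + 2)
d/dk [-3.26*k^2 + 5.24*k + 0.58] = 5.24 - 6.52*k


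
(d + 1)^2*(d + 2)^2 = d^4 + 6*d^3 + 13*d^2 + 12*d + 4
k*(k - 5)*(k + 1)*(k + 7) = k^4 + 3*k^3 - 33*k^2 - 35*k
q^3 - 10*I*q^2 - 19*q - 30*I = (q - 6*I)*(q - 5*I)*(q + I)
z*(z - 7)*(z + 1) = z^3 - 6*z^2 - 7*z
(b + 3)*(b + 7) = b^2 + 10*b + 21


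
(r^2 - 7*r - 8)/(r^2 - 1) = (r - 8)/(r - 1)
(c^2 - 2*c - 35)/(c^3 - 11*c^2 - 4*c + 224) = (c + 5)/(c^2 - 4*c - 32)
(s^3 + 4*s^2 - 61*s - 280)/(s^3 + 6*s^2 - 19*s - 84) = (s^2 - 3*s - 40)/(s^2 - s - 12)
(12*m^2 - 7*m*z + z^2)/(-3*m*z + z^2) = (-4*m + z)/z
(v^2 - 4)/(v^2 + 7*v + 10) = (v - 2)/(v + 5)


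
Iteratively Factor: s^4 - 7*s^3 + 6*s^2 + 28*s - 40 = (s - 2)*(s^3 - 5*s^2 - 4*s + 20) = (s - 2)*(s + 2)*(s^2 - 7*s + 10) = (s - 2)^2*(s + 2)*(s - 5)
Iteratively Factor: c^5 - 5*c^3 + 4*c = (c + 1)*(c^4 - c^3 - 4*c^2 + 4*c) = (c + 1)*(c + 2)*(c^3 - 3*c^2 + 2*c) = (c - 2)*(c + 1)*(c + 2)*(c^2 - c) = (c - 2)*(c - 1)*(c + 1)*(c + 2)*(c)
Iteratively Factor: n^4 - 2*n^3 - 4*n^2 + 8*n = (n)*(n^3 - 2*n^2 - 4*n + 8) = n*(n - 2)*(n^2 - 4) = n*(n - 2)^2*(n + 2)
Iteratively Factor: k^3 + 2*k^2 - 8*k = (k - 2)*(k^2 + 4*k) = k*(k - 2)*(k + 4)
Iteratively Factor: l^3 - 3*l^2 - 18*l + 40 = (l - 5)*(l^2 + 2*l - 8) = (l - 5)*(l - 2)*(l + 4)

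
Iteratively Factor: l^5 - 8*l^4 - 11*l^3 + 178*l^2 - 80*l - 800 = (l + 2)*(l^4 - 10*l^3 + 9*l^2 + 160*l - 400) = (l - 5)*(l + 2)*(l^3 - 5*l^2 - 16*l + 80) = (l - 5)*(l + 2)*(l + 4)*(l^2 - 9*l + 20) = (l - 5)*(l - 4)*(l + 2)*(l + 4)*(l - 5)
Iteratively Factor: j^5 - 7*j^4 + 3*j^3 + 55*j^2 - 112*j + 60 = (j + 3)*(j^4 - 10*j^3 + 33*j^2 - 44*j + 20) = (j - 2)*(j + 3)*(j^3 - 8*j^2 + 17*j - 10) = (j - 2)*(j - 1)*(j + 3)*(j^2 - 7*j + 10) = (j - 5)*(j - 2)*(j - 1)*(j + 3)*(j - 2)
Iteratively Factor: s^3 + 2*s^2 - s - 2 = (s + 2)*(s^2 - 1) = (s + 1)*(s + 2)*(s - 1)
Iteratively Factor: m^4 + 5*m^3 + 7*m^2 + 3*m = (m + 1)*(m^3 + 4*m^2 + 3*m) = m*(m + 1)*(m^2 + 4*m + 3) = m*(m + 1)*(m + 3)*(m + 1)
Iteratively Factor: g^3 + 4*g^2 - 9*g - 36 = (g + 3)*(g^2 + g - 12) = (g + 3)*(g + 4)*(g - 3)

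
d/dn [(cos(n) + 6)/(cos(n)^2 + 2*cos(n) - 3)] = (cos(n)^2 + 12*cos(n) + 15)*sin(n)/(cos(n)^2 + 2*cos(n) - 3)^2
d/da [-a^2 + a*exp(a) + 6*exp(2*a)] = a*exp(a) - 2*a + 12*exp(2*a) + exp(a)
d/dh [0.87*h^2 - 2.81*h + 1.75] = 1.74*h - 2.81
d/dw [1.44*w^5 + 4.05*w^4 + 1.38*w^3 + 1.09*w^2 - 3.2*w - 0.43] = 7.2*w^4 + 16.2*w^3 + 4.14*w^2 + 2.18*w - 3.2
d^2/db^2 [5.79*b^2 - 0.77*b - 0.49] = 11.5800000000000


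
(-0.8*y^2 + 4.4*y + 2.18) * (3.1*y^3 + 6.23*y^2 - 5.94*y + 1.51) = -2.48*y^5 + 8.656*y^4 + 38.922*y^3 - 13.7626*y^2 - 6.3052*y + 3.2918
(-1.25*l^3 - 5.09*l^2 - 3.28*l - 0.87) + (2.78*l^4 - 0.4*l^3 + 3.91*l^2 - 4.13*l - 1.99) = 2.78*l^4 - 1.65*l^3 - 1.18*l^2 - 7.41*l - 2.86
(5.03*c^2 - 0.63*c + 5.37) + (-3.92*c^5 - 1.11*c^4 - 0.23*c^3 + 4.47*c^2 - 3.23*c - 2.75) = -3.92*c^5 - 1.11*c^4 - 0.23*c^3 + 9.5*c^2 - 3.86*c + 2.62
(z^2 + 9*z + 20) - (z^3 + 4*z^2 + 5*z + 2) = -z^3 - 3*z^2 + 4*z + 18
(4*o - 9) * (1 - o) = -4*o^2 + 13*o - 9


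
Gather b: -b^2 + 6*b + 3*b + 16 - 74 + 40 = -b^2 + 9*b - 18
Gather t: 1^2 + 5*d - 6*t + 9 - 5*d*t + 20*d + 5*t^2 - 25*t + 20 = 25*d + 5*t^2 + t*(-5*d - 31) + 30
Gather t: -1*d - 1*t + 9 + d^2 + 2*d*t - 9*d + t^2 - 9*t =d^2 - 10*d + t^2 + t*(2*d - 10) + 9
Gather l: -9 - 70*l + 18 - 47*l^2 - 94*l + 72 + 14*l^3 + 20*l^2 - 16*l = 14*l^3 - 27*l^2 - 180*l + 81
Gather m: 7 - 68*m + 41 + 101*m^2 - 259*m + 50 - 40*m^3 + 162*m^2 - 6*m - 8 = -40*m^3 + 263*m^2 - 333*m + 90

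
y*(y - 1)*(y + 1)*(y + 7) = y^4 + 7*y^3 - y^2 - 7*y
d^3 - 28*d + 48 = (d - 4)*(d - 2)*(d + 6)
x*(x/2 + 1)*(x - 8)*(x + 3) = x^4/2 - 3*x^3/2 - 17*x^2 - 24*x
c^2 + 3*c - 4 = (c - 1)*(c + 4)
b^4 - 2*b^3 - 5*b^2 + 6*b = b*(b - 3)*(b - 1)*(b + 2)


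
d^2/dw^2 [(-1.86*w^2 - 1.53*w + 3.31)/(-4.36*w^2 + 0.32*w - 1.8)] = (63.35952*w^3 - 465.114336*w^2 - 44.335968*w + 65.091232)/(82.881856*w^6 - 18.249216*w^5 + 103.991232*w^4 - 15.100928*w^3 + 42.93216*w^2 - 3.1104*w + 5.832)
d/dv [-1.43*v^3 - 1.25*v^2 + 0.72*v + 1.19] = -4.29*v^2 - 2.5*v + 0.72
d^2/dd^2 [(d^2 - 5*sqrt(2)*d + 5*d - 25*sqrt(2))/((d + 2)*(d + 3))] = 2*(-5*sqrt(2)*d^3 - 75*sqrt(2)*d^2 - 18*d^2 - 285*sqrt(2)*d - 90*d - 325*sqrt(2) - 114)/(d^6 + 15*d^5 + 93*d^4 + 305*d^3 + 558*d^2 + 540*d + 216)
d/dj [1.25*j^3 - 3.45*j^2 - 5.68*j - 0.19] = 3.75*j^2 - 6.9*j - 5.68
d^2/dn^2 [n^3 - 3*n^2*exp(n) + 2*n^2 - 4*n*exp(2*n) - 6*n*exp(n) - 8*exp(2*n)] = -3*n^2*exp(n) - 16*n*exp(2*n) - 18*n*exp(n) + 6*n - 48*exp(2*n) - 18*exp(n) + 4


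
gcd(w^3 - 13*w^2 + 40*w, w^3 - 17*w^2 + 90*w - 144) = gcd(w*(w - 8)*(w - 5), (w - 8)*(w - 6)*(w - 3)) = w - 8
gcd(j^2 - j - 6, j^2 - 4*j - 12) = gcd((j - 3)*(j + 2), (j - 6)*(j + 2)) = j + 2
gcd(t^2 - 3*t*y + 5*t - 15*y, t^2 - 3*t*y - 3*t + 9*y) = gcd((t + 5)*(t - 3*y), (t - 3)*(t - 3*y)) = -t + 3*y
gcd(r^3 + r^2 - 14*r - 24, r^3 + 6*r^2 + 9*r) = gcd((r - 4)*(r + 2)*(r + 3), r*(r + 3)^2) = r + 3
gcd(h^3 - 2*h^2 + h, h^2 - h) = h^2 - h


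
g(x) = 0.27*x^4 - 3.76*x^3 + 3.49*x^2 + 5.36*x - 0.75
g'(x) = 1.08*x^3 - 11.28*x^2 + 6.98*x + 5.36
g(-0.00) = -0.75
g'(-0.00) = 5.36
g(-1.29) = 6.96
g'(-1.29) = -24.73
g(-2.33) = 61.23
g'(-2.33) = -85.80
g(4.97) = -184.76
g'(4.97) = -105.99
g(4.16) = -107.88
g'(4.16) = -83.06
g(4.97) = -184.76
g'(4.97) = -105.99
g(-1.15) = 3.89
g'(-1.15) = -19.23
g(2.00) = -1.83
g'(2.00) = -17.16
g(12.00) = -332.43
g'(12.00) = 331.04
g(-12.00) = 12533.49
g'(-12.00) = -3568.96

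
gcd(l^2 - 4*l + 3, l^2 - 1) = l - 1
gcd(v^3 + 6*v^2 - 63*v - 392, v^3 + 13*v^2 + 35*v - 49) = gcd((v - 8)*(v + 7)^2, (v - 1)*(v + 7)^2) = v^2 + 14*v + 49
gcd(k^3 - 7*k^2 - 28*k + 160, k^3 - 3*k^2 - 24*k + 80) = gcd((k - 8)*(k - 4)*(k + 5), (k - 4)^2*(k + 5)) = k^2 + k - 20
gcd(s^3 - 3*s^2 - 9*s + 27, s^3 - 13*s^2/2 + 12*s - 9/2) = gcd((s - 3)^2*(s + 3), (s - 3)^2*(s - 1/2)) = s^2 - 6*s + 9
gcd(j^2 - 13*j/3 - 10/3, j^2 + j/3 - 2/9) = j + 2/3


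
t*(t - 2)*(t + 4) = t^3 + 2*t^2 - 8*t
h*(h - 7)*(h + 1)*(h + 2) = h^4 - 4*h^3 - 19*h^2 - 14*h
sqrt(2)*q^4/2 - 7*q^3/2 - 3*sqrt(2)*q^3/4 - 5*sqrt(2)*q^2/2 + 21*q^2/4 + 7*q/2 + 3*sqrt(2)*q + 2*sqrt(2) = (q - 2)*(q + 1/2)*(q - 4*sqrt(2))*(sqrt(2)*q/2 + 1/2)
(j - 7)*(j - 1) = j^2 - 8*j + 7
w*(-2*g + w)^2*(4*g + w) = 16*g^3*w - 12*g^2*w^2 + w^4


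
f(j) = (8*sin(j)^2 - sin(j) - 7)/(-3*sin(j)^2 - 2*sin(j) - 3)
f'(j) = (6*sin(j)*cos(j) + 2*cos(j))*(8*sin(j)^2 - sin(j) - 7)/(-3*sin(j)^2 - 2*sin(j) - 3)^2 + (16*sin(j)*cos(j) - cos(j))/(-3*sin(j)^2 - 2*sin(j) - 3) = (-90*sin(j) + 19*cos(j)^2 - 30)*cos(j)/(3*sin(j)^2 + 2*sin(j) + 3)^2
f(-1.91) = -0.28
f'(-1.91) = -1.33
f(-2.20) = 0.29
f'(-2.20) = -2.60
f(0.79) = 0.62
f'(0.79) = -1.69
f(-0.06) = 2.39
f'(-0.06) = -0.68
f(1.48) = 0.01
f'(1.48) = -0.17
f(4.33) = -0.22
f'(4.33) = -1.51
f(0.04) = 2.28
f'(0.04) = -1.54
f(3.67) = 1.62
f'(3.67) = -3.36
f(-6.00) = 1.75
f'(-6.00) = -2.51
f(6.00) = 2.28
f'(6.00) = 1.70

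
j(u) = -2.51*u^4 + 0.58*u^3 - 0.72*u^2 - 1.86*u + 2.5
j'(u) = -10.04*u^3 + 1.74*u^2 - 1.44*u - 1.86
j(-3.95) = -648.16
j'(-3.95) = 649.74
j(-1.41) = -7.86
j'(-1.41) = 31.77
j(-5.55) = -2489.98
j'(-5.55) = 1776.11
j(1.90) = -32.37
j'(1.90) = -67.18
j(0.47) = 1.40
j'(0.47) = -3.19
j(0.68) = 0.55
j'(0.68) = -5.19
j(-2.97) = -208.82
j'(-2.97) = 280.79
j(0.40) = 1.61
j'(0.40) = -2.80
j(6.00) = -3162.26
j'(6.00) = -2116.50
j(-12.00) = -53128.46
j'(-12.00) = 17615.10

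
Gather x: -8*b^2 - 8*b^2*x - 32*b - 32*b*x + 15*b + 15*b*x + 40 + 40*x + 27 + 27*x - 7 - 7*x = -8*b^2 - 17*b + x*(-8*b^2 - 17*b + 60) + 60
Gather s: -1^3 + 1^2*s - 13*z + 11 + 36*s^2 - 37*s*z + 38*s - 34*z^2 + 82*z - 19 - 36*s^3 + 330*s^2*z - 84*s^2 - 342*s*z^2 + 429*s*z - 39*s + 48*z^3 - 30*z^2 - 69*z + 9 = -36*s^3 + s^2*(330*z - 48) + s*(-342*z^2 + 392*z) + 48*z^3 - 64*z^2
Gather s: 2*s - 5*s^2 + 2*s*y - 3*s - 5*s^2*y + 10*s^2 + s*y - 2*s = s^2*(5 - 5*y) + s*(3*y - 3)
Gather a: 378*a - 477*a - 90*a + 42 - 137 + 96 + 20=21 - 189*a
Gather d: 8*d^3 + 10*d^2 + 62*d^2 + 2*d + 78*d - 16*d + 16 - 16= 8*d^3 + 72*d^2 + 64*d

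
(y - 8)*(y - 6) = y^2 - 14*y + 48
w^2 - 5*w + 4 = (w - 4)*(w - 1)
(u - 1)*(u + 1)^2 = u^3 + u^2 - u - 1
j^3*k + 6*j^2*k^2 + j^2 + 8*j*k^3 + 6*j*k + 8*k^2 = (j + 2*k)*(j + 4*k)*(j*k + 1)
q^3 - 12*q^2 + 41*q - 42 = (q - 7)*(q - 3)*(q - 2)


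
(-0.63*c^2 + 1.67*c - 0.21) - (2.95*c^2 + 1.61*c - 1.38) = -3.58*c^2 + 0.0599999999999998*c + 1.17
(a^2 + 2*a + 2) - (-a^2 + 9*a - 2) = 2*a^2 - 7*a + 4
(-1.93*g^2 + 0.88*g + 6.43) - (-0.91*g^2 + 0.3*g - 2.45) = -1.02*g^2 + 0.58*g + 8.88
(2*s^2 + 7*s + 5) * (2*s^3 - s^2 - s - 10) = 4*s^5 + 12*s^4 + s^3 - 32*s^2 - 75*s - 50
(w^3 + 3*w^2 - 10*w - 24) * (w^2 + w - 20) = w^5 + 4*w^4 - 27*w^3 - 94*w^2 + 176*w + 480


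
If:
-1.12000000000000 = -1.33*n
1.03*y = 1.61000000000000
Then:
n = 0.84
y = 1.56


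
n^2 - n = n*(n - 1)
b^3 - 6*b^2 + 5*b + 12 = (b - 4)*(b - 3)*(b + 1)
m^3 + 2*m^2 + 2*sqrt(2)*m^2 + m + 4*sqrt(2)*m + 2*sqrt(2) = (m + 1)^2*(m + 2*sqrt(2))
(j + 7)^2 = j^2 + 14*j + 49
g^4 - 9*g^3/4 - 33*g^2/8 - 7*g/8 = g*(g - 7/2)*(g + 1/4)*(g + 1)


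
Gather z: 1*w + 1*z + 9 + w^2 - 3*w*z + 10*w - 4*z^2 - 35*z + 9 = w^2 + 11*w - 4*z^2 + z*(-3*w - 34) + 18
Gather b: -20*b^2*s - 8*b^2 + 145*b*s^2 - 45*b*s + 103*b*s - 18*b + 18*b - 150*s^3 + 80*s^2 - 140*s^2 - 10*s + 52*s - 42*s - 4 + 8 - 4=b^2*(-20*s - 8) + b*(145*s^2 + 58*s) - 150*s^3 - 60*s^2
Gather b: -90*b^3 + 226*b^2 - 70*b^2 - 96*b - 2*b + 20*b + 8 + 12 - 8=-90*b^3 + 156*b^2 - 78*b + 12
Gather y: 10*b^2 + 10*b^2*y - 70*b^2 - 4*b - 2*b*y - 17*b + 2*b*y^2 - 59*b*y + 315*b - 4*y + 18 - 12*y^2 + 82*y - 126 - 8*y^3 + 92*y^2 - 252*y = -60*b^2 + 294*b - 8*y^3 + y^2*(2*b + 80) + y*(10*b^2 - 61*b - 174) - 108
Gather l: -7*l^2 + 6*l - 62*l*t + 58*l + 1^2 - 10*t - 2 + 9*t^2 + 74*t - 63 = -7*l^2 + l*(64 - 62*t) + 9*t^2 + 64*t - 64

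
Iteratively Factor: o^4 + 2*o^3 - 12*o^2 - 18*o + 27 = (o - 3)*(o^3 + 5*o^2 + 3*o - 9) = (o - 3)*(o - 1)*(o^2 + 6*o + 9) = (o - 3)*(o - 1)*(o + 3)*(o + 3)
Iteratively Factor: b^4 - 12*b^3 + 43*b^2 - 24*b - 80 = (b - 4)*(b^3 - 8*b^2 + 11*b + 20) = (b - 4)^2*(b^2 - 4*b - 5) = (b - 4)^2*(b + 1)*(b - 5)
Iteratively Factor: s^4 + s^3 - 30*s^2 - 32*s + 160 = (s - 2)*(s^3 + 3*s^2 - 24*s - 80) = (s - 5)*(s - 2)*(s^2 + 8*s + 16) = (s - 5)*(s - 2)*(s + 4)*(s + 4)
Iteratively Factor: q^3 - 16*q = (q - 4)*(q^2 + 4*q) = q*(q - 4)*(q + 4)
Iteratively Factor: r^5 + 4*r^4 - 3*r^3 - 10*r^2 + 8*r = (r - 1)*(r^4 + 5*r^3 + 2*r^2 - 8*r) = (r - 1)*(r + 2)*(r^3 + 3*r^2 - 4*r) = (r - 1)*(r + 2)*(r + 4)*(r^2 - r) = (r - 1)^2*(r + 2)*(r + 4)*(r)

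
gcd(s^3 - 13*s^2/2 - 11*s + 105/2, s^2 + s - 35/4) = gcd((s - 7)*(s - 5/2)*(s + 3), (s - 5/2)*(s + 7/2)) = s - 5/2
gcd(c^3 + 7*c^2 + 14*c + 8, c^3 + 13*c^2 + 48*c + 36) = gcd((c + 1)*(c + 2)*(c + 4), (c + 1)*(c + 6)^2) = c + 1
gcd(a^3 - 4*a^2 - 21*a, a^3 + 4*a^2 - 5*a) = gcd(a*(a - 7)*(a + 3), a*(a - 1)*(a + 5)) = a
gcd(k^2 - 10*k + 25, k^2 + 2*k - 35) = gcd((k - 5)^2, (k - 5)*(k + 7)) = k - 5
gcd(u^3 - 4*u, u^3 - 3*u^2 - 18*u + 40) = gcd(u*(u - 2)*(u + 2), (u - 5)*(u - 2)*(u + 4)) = u - 2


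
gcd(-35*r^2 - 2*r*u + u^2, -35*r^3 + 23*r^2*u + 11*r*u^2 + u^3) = 5*r + u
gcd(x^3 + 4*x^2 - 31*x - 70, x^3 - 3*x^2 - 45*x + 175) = x^2 + 2*x - 35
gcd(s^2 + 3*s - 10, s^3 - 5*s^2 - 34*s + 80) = s^2 + 3*s - 10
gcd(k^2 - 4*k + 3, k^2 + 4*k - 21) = k - 3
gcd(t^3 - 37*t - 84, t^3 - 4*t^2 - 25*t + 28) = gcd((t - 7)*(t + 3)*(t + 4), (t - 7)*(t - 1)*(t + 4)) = t^2 - 3*t - 28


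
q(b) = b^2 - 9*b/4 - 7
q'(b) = 2*b - 9/4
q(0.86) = -8.20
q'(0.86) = -0.53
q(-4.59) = 24.40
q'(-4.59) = -11.43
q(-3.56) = 13.68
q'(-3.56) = -9.37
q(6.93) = 25.43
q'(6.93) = 11.61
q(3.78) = -1.22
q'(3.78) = 5.31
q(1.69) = -7.95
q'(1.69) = 1.13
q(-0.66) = -5.08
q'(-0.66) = -3.57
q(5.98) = 15.31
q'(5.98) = 9.71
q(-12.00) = 164.00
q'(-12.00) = -26.25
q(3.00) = -4.75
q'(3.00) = 3.75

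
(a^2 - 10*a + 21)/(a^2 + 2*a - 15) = (a - 7)/(a + 5)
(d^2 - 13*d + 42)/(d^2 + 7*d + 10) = (d^2 - 13*d + 42)/(d^2 + 7*d + 10)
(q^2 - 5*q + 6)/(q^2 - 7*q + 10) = (q - 3)/(q - 5)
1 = 1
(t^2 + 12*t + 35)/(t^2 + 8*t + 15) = (t + 7)/(t + 3)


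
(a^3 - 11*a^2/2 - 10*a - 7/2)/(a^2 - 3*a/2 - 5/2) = (2*a^2 - 13*a - 7)/(2*a - 5)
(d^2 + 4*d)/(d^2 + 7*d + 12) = d/(d + 3)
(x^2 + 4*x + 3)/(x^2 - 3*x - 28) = (x^2 + 4*x + 3)/(x^2 - 3*x - 28)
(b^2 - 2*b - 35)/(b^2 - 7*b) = (b + 5)/b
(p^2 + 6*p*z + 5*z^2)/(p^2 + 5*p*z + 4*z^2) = (p + 5*z)/(p + 4*z)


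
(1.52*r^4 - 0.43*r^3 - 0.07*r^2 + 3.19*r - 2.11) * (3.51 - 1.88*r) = -2.8576*r^5 + 6.1436*r^4 - 1.3777*r^3 - 6.2429*r^2 + 15.1637*r - 7.4061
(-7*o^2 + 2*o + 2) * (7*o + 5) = -49*o^3 - 21*o^2 + 24*o + 10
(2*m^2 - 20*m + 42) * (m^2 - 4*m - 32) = 2*m^4 - 28*m^3 + 58*m^2 + 472*m - 1344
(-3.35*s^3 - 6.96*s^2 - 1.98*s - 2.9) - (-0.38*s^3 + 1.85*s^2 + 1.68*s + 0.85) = -2.97*s^3 - 8.81*s^2 - 3.66*s - 3.75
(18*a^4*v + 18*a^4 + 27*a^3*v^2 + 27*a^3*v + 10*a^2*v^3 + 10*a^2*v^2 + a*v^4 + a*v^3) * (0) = 0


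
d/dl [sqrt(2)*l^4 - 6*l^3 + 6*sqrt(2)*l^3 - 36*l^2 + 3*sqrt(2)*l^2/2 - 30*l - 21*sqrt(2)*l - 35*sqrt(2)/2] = 4*sqrt(2)*l^3 - 18*l^2 + 18*sqrt(2)*l^2 - 72*l + 3*sqrt(2)*l - 30 - 21*sqrt(2)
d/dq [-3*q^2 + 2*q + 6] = 2 - 6*q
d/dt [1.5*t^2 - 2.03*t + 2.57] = 3.0*t - 2.03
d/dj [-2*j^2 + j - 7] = 1 - 4*j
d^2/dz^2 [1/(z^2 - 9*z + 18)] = 2*(-z^2 + 9*z + (2*z - 9)^2 - 18)/(z^2 - 9*z + 18)^3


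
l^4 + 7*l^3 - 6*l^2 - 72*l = l*(l - 3)*(l + 4)*(l + 6)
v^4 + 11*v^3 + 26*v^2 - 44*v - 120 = (v - 2)*(v + 2)*(v + 5)*(v + 6)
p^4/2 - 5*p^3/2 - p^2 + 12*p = p*(p/2 + 1)*(p - 4)*(p - 3)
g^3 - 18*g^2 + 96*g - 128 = (g - 8)^2*(g - 2)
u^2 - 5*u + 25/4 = (u - 5/2)^2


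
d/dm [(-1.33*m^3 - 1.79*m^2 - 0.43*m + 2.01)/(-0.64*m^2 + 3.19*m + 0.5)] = (0.8512*m^4 - 8.4854*m^3 - 7.9803*m^2 + 0.7828*m - 6.6269)/(0.4096*m^4 - 4.0832*m^3 + 9.5361*m^2 + 3.19*m + 0.25)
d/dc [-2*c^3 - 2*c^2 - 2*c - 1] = -6*c^2 - 4*c - 2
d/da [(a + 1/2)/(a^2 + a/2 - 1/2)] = (4*a^2 + 2*a - (2*a + 1)*(4*a + 1) - 2)/(2*a^2 + a - 1)^2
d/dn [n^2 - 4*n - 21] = 2*n - 4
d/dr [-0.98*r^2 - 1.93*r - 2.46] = -1.96*r - 1.93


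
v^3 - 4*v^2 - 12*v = v*(v - 6)*(v + 2)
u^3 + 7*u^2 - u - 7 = (u - 1)*(u + 1)*(u + 7)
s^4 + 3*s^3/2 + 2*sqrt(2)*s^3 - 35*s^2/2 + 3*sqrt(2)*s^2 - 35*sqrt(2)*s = s*(s - 7/2)*(s + 5)*(s + 2*sqrt(2))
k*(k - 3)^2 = k^3 - 6*k^2 + 9*k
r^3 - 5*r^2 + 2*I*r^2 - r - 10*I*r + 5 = (r - 5)*(r + I)^2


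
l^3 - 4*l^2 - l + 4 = (l - 4)*(l - 1)*(l + 1)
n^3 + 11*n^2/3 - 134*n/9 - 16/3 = (n - 8/3)*(n + 1/3)*(n + 6)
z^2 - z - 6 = (z - 3)*(z + 2)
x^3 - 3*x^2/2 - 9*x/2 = x*(x - 3)*(x + 3/2)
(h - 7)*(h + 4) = h^2 - 3*h - 28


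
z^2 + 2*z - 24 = (z - 4)*(z + 6)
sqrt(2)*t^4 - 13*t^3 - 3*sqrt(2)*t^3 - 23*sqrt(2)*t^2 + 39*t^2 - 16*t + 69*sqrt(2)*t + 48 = (t - 3)*(t - 8*sqrt(2))*(t + sqrt(2))*(sqrt(2)*t + 1)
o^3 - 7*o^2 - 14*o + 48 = (o - 8)*(o - 2)*(o + 3)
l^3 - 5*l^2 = l^2*(l - 5)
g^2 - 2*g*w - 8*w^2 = (g - 4*w)*(g + 2*w)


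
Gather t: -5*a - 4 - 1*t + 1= -5*a - t - 3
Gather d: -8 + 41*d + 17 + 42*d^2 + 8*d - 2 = 42*d^2 + 49*d + 7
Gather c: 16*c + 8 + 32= 16*c + 40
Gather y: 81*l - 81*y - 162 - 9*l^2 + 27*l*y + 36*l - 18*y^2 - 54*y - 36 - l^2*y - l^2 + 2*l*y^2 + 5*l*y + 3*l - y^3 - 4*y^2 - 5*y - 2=-10*l^2 + 120*l - y^3 + y^2*(2*l - 22) + y*(-l^2 + 32*l - 140) - 200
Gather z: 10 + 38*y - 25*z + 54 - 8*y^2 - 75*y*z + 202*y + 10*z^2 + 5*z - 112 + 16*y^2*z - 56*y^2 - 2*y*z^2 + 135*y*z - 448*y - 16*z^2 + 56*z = -64*y^2 - 208*y + z^2*(-2*y - 6) + z*(16*y^2 + 60*y + 36) - 48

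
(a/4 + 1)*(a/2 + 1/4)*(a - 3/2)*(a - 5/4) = a^4/8 + 7*a^3/32 - 17*a^2/16 + 47*a/128 + 15/32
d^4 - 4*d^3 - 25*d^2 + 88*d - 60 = (d - 6)*(d - 2)*(d - 1)*(d + 5)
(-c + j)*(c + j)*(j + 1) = -c^2*j - c^2 + j^3 + j^2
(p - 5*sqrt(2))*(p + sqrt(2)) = p^2 - 4*sqrt(2)*p - 10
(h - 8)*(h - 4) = h^2 - 12*h + 32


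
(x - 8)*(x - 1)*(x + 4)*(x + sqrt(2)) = x^4 - 5*x^3 + sqrt(2)*x^3 - 28*x^2 - 5*sqrt(2)*x^2 - 28*sqrt(2)*x + 32*x + 32*sqrt(2)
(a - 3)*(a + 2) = a^2 - a - 6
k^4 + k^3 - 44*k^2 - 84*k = k*(k - 7)*(k + 2)*(k + 6)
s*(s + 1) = s^2 + s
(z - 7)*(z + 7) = z^2 - 49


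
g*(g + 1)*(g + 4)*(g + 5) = g^4 + 10*g^3 + 29*g^2 + 20*g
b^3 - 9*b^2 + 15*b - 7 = (b - 7)*(b - 1)^2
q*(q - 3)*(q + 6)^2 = q^4 + 9*q^3 - 108*q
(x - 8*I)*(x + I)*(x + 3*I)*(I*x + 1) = I*x^4 + 5*x^3 + 25*I*x^2 + 5*x + 24*I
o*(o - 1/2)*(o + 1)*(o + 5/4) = o^4 + 7*o^3/4 + o^2/8 - 5*o/8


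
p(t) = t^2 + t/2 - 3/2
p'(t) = 2*t + 1/2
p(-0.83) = -1.23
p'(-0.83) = -1.16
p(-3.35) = 8.05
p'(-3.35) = -6.20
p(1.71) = 2.28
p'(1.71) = 3.92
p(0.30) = -1.26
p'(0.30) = 1.10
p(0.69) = -0.68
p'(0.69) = 1.88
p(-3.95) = 12.13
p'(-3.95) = -7.40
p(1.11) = 0.29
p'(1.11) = 2.72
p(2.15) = 4.20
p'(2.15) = 4.80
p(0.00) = -1.50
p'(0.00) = 0.50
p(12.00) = 148.50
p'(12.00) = 24.50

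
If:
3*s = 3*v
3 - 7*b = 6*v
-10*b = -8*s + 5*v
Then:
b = 1/9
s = 10/27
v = 10/27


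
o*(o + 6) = o^2 + 6*o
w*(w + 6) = w^2 + 6*w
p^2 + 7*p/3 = p*(p + 7/3)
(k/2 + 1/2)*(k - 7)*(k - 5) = k^3/2 - 11*k^2/2 + 23*k/2 + 35/2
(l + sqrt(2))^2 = l^2 + 2*sqrt(2)*l + 2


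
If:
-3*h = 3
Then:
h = -1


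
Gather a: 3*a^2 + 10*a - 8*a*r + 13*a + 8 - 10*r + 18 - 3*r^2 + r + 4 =3*a^2 + a*(23 - 8*r) - 3*r^2 - 9*r + 30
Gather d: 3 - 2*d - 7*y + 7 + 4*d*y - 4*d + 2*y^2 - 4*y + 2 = d*(4*y - 6) + 2*y^2 - 11*y + 12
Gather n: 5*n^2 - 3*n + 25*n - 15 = 5*n^2 + 22*n - 15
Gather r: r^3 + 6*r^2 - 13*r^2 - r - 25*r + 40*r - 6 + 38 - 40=r^3 - 7*r^2 + 14*r - 8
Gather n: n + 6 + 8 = n + 14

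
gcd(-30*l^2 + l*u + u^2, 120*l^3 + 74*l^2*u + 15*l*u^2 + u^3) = 6*l + u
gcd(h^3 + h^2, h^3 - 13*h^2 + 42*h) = h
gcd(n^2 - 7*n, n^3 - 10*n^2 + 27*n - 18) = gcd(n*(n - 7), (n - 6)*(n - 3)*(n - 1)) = 1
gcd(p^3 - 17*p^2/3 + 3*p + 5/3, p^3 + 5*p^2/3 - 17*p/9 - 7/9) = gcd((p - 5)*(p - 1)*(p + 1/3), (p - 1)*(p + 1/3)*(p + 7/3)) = p^2 - 2*p/3 - 1/3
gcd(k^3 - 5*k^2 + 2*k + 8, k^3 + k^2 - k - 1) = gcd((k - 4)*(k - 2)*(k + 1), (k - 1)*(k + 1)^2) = k + 1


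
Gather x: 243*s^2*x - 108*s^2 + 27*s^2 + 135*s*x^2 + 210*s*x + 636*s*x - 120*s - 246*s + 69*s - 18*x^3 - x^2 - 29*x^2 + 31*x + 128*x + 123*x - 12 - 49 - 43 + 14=-81*s^2 - 297*s - 18*x^3 + x^2*(135*s - 30) + x*(243*s^2 + 846*s + 282) - 90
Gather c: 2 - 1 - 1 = 0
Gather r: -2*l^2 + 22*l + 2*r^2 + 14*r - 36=-2*l^2 + 22*l + 2*r^2 + 14*r - 36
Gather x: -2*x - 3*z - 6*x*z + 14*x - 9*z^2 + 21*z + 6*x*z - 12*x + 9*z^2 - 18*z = 0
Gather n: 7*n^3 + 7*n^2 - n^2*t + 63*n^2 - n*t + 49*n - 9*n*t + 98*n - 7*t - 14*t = 7*n^3 + n^2*(70 - t) + n*(147 - 10*t) - 21*t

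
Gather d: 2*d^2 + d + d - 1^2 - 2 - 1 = 2*d^2 + 2*d - 4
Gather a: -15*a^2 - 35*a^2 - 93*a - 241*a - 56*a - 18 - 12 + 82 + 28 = -50*a^2 - 390*a + 80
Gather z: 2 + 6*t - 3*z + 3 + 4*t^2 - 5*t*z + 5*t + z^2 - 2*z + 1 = 4*t^2 + 11*t + z^2 + z*(-5*t - 5) + 6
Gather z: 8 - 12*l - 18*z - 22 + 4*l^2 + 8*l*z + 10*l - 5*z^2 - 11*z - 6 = 4*l^2 - 2*l - 5*z^2 + z*(8*l - 29) - 20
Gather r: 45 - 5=40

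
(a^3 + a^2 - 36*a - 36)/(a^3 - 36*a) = (a + 1)/a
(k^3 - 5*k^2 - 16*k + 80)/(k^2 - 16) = k - 5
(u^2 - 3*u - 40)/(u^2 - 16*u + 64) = (u + 5)/(u - 8)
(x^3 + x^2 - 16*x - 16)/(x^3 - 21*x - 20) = (x - 4)/(x - 5)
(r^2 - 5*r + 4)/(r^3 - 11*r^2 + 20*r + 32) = (r - 1)/(r^2 - 7*r - 8)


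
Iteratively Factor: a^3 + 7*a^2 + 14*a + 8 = (a + 4)*(a^2 + 3*a + 2) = (a + 2)*(a + 4)*(a + 1)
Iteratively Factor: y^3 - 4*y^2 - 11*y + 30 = (y - 5)*(y^2 + y - 6) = (y - 5)*(y - 2)*(y + 3)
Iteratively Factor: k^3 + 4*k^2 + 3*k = (k + 1)*(k^2 + 3*k) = (k + 1)*(k + 3)*(k)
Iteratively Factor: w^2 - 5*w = (w)*(w - 5)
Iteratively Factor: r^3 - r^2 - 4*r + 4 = (r - 2)*(r^2 + r - 2) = (r - 2)*(r + 2)*(r - 1)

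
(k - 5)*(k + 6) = k^2 + k - 30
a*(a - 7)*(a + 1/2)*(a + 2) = a^4 - 9*a^3/2 - 33*a^2/2 - 7*a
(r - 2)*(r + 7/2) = r^2 + 3*r/2 - 7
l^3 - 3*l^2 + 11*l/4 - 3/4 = (l - 3/2)*(l - 1)*(l - 1/2)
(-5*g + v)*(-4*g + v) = 20*g^2 - 9*g*v + v^2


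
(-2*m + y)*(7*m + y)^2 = -98*m^3 + 21*m^2*y + 12*m*y^2 + y^3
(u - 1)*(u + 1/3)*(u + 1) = u^3 + u^2/3 - u - 1/3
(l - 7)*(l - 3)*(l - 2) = l^3 - 12*l^2 + 41*l - 42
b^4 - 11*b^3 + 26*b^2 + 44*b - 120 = (b - 6)*(b - 5)*(b - 2)*(b + 2)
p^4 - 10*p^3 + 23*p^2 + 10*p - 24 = (p - 6)*(p - 4)*(p - 1)*(p + 1)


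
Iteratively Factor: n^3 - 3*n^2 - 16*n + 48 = (n + 4)*(n^2 - 7*n + 12) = (n - 3)*(n + 4)*(n - 4)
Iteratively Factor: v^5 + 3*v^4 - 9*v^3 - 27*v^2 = (v - 3)*(v^4 + 6*v^3 + 9*v^2) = (v - 3)*(v + 3)*(v^3 + 3*v^2) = v*(v - 3)*(v + 3)*(v^2 + 3*v) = v^2*(v - 3)*(v + 3)*(v + 3)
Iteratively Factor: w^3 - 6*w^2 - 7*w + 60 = (w + 3)*(w^2 - 9*w + 20) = (w - 5)*(w + 3)*(w - 4)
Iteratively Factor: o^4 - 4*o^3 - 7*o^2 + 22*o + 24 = (o - 4)*(o^3 - 7*o - 6) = (o - 4)*(o - 3)*(o^2 + 3*o + 2) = (o - 4)*(o - 3)*(o + 1)*(o + 2)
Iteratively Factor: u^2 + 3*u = (u + 3)*(u)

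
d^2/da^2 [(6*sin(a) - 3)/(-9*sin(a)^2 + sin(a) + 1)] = 9*(486*sin(a)^5 - 102*sin(a)^4 + 149*sin(a)^2 - 1481*sin(a)/4 + 603*sin(3*a)/4 - 27*sin(5*a) + 8)/(9*sin(a)^2 - sin(a) - 1)^3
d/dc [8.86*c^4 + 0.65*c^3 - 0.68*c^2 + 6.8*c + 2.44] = 35.44*c^3 + 1.95*c^2 - 1.36*c + 6.8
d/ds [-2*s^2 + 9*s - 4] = 9 - 4*s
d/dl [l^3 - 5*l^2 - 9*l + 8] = 3*l^2 - 10*l - 9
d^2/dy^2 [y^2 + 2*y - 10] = 2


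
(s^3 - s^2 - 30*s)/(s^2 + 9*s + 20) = s*(s - 6)/(s + 4)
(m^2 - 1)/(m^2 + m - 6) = (m^2 - 1)/(m^2 + m - 6)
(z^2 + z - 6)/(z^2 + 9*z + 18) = (z - 2)/(z + 6)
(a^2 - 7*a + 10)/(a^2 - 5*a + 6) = (a - 5)/(a - 3)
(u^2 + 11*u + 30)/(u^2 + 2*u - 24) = (u + 5)/(u - 4)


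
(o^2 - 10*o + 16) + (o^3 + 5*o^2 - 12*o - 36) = o^3 + 6*o^2 - 22*o - 20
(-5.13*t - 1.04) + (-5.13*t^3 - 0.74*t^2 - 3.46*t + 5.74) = -5.13*t^3 - 0.74*t^2 - 8.59*t + 4.7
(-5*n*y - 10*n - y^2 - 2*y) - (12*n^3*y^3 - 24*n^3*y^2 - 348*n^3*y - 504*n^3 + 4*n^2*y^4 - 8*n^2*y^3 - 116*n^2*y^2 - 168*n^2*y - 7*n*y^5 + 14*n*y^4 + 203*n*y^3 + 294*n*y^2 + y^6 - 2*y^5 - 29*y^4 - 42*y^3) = -12*n^3*y^3 + 24*n^3*y^2 + 348*n^3*y + 504*n^3 - 4*n^2*y^4 + 8*n^2*y^3 + 116*n^2*y^2 + 168*n^2*y + 7*n*y^5 - 14*n*y^4 - 203*n*y^3 - 294*n*y^2 - 5*n*y - 10*n - y^6 + 2*y^5 + 29*y^4 + 42*y^3 - y^2 - 2*y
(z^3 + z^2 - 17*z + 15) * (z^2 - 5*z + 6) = z^5 - 4*z^4 - 16*z^3 + 106*z^2 - 177*z + 90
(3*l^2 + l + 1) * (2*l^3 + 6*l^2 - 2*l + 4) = 6*l^5 + 20*l^4 + 2*l^3 + 16*l^2 + 2*l + 4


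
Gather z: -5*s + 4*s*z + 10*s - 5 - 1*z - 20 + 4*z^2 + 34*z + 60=5*s + 4*z^2 + z*(4*s + 33) + 35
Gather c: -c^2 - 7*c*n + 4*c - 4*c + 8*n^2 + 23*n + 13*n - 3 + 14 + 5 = -c^2 - 7*c*n + 8*n^2 + 36*n + 16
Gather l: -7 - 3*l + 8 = 1 - 3*l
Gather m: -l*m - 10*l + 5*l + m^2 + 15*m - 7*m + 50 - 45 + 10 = -5*l + m^2 + m*(8 - l) + 15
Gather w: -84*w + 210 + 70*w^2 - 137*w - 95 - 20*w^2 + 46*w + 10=50*w^2 - 175*w + 125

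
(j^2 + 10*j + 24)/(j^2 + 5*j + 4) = (j + 6)/(j + 1)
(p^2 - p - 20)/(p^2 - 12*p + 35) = (p + 4)/(p - 7)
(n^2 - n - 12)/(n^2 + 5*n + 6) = (n - 4)/(n + 2)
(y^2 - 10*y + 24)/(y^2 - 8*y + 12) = (y - 4)/(y - 2)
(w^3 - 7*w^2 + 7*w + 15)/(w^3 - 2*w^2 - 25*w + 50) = (w^2 - 2*w - 3)/(w^2 + 3*w - 10)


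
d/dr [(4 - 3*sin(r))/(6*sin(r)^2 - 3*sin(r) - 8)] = 6*(3*sin(r)^2 - 8*sin(r) + 6)*cos(r)/(6*sin(r)^2 - 3*sin(r) - 8)^2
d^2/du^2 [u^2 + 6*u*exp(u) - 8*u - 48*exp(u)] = 6*u*exp(u) - 36*exp(u) + 2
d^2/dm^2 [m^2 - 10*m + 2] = 2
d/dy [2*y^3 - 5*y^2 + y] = 6*y^2 - 10*y + 1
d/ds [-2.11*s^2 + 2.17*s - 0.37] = 2.17 - 4.22*s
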